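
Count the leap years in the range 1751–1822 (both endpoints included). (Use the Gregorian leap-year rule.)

Multiples of 4 in [1751,1822]: 18.
Of those, multiples of 100: 1 (not leap unless ÷400).
Multiples of 400: 0.
Leap years = 18 − 1 + 0 = 17.

17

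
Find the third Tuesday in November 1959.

November 17, 1959

November 1, 1959 is a Sunday.
The first Tuesday is therefore November 3 (2 days later).
The third Tuesday is 3 + 2×7 = November 17.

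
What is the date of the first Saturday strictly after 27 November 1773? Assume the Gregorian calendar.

Nov 27, 1773 is a Saturday.
From Saturday to the next Saturday is 7 days.
Nov 27, 1773 + 7 = Dec 4, 1773.

December 4, 1773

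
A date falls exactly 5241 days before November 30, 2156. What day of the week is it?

Thursday

First find the weekday of Nov 30, 2156. Doomsday rule: the anchor day for the 2100s is Sunday. For year 56: 56÷12 = 4 r 8, and 8÷4 = 2, so 4+8+2 = 14.
Sunday + 14 ≡ Sunday — that's 2156's doomsday.
In November the doomsday date is Nov 7.
Nov 30 is 23 days after Nov 7; 23 mod 7 = 2, so Sunday + 2 = Tuesday.
5241 mod 7 = 5, so 5241 days before a Tuesday is Tuesday − 5 = Thursday.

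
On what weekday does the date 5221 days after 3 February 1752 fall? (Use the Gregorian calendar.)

Feb 3, 1752 is a Thursday.
5221 mod 7 = 6, so 5221 days after a Thursday is Thursday + 6 = Wednesday.

Wednesday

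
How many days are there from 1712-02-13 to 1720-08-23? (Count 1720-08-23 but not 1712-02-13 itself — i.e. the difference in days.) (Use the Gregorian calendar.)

Feb 13, 1712 → Feb 13, 1713: 366 days (Feb 29, 1712 is in that span).
Feb 13, 1713 → Feb 13, 1714: 365 days.
Feb 13, 1714 → Feb 13, 1715: 365 days.
Feb 13, 1715 → Feb 13, 1716: 365 days.
Feb 13, 1716 → Feb 13, 1717: 366 days (Feb 29, 1716 is in that span).
Feb 13, 1717 → Feb 13, 1718: 365 days.
Feb 13, 1718 → Feb 13, 1719: 365 days.
Feb 13, 1719 → Feb 13, 1720: 365 days.
Feb 13, 1720 → Mar 13, 1720: 29 days (February has 29).
Mar 13, 1720 → Apr 13, 1720: 31 days (March has 31).
Apr 13, 1720 → May 13, 1720: 30 days (April has 30).
May 13, 1720 → Jun 13, 1720: 31 days (May has 31).
Jun 13, 1720 → Jul 13, 1720: 30 days (June has 30).
Jul 13, 1720 → Aug 13, 1720: 31 days (July has 31).
Aug 13, 1720 → Aug 23, 1720: 10 days.
Total: 3114 days.

3114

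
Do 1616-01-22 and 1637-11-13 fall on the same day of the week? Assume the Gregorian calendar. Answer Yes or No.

From Jan 22, 1616 to Nov 13, 1637 is 7966 days.
7966 mod 7 = 0, so they are the same weekday.
(Jan 22, 1616 is a Friday; Nov 13, 1637 is a Friday.)

Yes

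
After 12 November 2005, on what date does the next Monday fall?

November 14, 2005

Nov 12, 2005 is a Saturday.
From Saturday to the next Monday is 2 days.
Nov 12, 2005 + 2 = Nov 14, 2005.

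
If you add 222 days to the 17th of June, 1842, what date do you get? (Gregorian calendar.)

January 25, 1843

Jun has 30 days: +14 → Jul 1, 1842 (208 left).
Jul has 31 days: +31 → Aug 1, 1842 (177 left).
Aug has 31 days: +31 → Sep 1, 1842 (146 left).
Sep has 30 days: +30 → Oct 1, 1842 (116 left).
Oct has 31 days: +31 → Nov 1, 1842 (85 left).
Nov has 30 days: +30 → Dec 1, 1842 (55 left).
Dec has 31 days: +31 → Jan 1, 1843 (24 left).
+24 → Jan 25, 1843.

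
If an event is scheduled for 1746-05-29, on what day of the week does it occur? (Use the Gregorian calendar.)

Doomsday rule: the anchor day for the 1700s is Sunday. For year 46: 46÷12 = 3 r 10, and 10÷4 = 2, so 3+10+2 = 15.
Sunday + 15 ≡ Monday — that's 1746's doomsday.
In May the doomsday date is May 9.
May 29 is 20 days after May 9; 20 mod 7 = 6, so Monday + 6 = Sunday.

Sunday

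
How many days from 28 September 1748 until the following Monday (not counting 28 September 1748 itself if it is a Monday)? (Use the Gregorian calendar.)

Sep 28, 1748 is a Saturday.
From Saturday to the next Monday is 2 days.

2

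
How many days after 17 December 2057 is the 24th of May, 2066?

3080

Dec 17, 2057 → Dec 17, 2058: 365 days.
Dec 17, 2058 → Dec 17, 2059: 365 days.
Dec 17, 2059 → Dec 17, 2060: 366 days (Feb 29, 2060 is in that span).
Dec 17, 2060 → Dec 17, 2061: 365 days.
Dec 17, 2061 → Dec 17, 2062: 365 days.
Dec 17, 2062 → Dec 17, 2063: 365 days.
Dec 17, 2063 → Dec 17, 2064: 366 days (Feb 29, 2064 is in that span).
Dec 17, 2064 → Dec 17, 2065: 365 days.
Dec 17, 2065 → Jan 17, 2066: 31 days (December has 31).
Jan 17, 2066 → Feb 17, 2066: 31 days (January has 31).
Feb 17, 2066 → Mar 17, 2066: 28 days (February has 28).
Mar 17, 2066 → Apr 17, 2066: 31 days (March has 31).
Apr 17, 2066 → May 17, 2066: 30 days (April has 30).
May 17, 2066 → May 24, 2066: 7 days.
Total: 3080 days.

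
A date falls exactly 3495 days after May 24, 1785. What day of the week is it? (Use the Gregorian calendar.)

Thursday

First find the weekday of May 24, 1785. Doomsday rule: the anchor day for the 1700s is Sunday. For year 85: 85÷12 = 7 r 1, and 1÷4 = 0, so 7+1+0 = 8.
Sunday + 8 ≡ Monday — that's 1785's doomsday.
In May the doomsday date is May 9.
May 24 is 15 days after May 9; 15 mod 7 = 1, so Monday + 1 = Tuesday.
3495 mod 7 = 2, so 3495 days after a Tuesday is Tuesday + 2 = Thursday.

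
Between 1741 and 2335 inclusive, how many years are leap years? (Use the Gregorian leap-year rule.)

143

Multiples of 4 in [1741,2335]: 148.
Of those, multiples of 100: 6 (not leap unless ÷400).
Multiples of 400: 1.
Leap years = 148 − 6 + 1 = 143.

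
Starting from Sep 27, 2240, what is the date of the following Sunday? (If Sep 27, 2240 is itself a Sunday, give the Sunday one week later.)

October 4, 2240

Sep 27, 2240 is a Sunday.
From Sunday to the next Sunday is 7 days.
Sep 27, 2240 + 7 = Oct 4, 2240.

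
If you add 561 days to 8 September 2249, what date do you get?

March 23, 2251

+365 (one year) → Sep 8, 2250 (196 left).
Sep has 30 days: +23 → Oct 1, 2250 (173 left).
Oct has 31 days: +31 → Nov 1, 2250 (142 left).
Nov has 30 days: +30 → Dec 1, 2250 (112 left).
Dec has 31 days: +31 → Jan 1, 2251 (81 left).
Jan has 31 days: +31 → Feb 1, 2251 (50 left).
Feb has 28 days: +28 → Mar 1, 2251 (22 left).
+22 → Mar 23, 2251.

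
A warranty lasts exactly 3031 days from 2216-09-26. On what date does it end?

+365 (one year) → Sep 26, 2217 (2666 left).
+365 (one year) → Sep 26, 2218 (2301 left).
+365 (one year) → Sep 26, 2219 (1936 left).
+366 (one year; includes Feb 29, 2220) → Sep 26, 2220 (1570 left).
+365 (one year) → Sep 26, 2221 (1205 left).
+365 (one year) → Sep 26, 2222 (840 left).
+365 (one year) → Sep 26, 2223 (475 left).
+366 (one year; includes Feb 29, 2224) → Sep 26, 2224 (109 left).
Sep has 30 days: +5 → Oct 1, 2224 (104 left).
Oct has 31 days: +31 → Nov 1, 2224 (73 left).
Nov has 30 days: +30 → Dec 1, 2224 (43 left).
Dec has 31 days: +31 → Jan 1, 2225 (12 left).
+12 → Jan 13, 2225.

January 13, 2225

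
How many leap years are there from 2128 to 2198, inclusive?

Multiples of 4 in [2128,2198]: 18.
Of those, multiples of 100: 0 (not leap unless ÷400).
Multiples of 400: 0.
Leap years = 18 − 0 + 0 = 18.

18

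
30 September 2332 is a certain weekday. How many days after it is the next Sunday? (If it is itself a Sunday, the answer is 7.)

Sep 30, 2332 is a Friday.
From Friday to the next Sunday is 2 days.

2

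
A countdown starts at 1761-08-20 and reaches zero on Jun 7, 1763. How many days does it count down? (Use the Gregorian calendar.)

656

Aug 20, 1761 → Aug 20, 1762: 365 days.
Aug 20, 1762 → Sep 20, 1762: 31 days (August has 31).
Sep 20, 1762 → Oct 20, 1762: 30 days (September has 30).
Oct 20, 1762 → Nov 20, 1762: 31 days (October has 31).
Nov 20, 1762 → Dec 20, 1762: 30 days (November has 30).
Dec 20, 1762 → Jan 20, 1763: 31 days (December has 31).
Jan 20, 1763 → Feb 20, 1763: 31 days (January has 31).
Feb 20, 1763 → Mar 20, 1763: 28 days (February has 28).
Mar 20, 1763 → Apr 20, 1763: 31 days (March has 31).
Apr 20, 1763 → May 20, 1763: 30 days (April has 30).
May 20, 1763 → Jun 7, 1763: 18 days.
Total: 656 days.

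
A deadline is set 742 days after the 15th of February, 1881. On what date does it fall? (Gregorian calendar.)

+365 (one year) → Feb 15, 1882 (377 left).
Feb has 28 days: +14 → Mar 1, 1882 (363 left).
Mar has 31 days: +31 → Apr 1, 1882 (332 left).
Apr has 30 days: +30 → May 1, 1882 (302 left).
May has 31 days: +31 → Jun 1, 1882 (271 left).
Jun has 30 days: +30 → Jul 1, 1882 (241 left).
Jul has 31 days: +31 → Aug 1, 1882 (210 left).
Aug has 31 days: +31 → Sep 1, 1882 (179 left).
Sep has 30 days: +30 → Oct 1, 1882 (149 left).
Oct has 31 days: +31 → Nov 1, 1882 (118 left).
Nov has 30 days: +30 → Dec 1, 1882 (88 left).
Dec has 31 days: +31 → Jan 1, 1883 (57 left).
Jan has 31 days: +31 → Feb 1, 1883 (26 left).
+26 → Feb 27, 1883.

February 27, 1883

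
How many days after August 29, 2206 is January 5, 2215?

Aug 29, 2206 → Aug 29, 2207: 365 days.
Aug 29, 2207 → Aug 29, 2208: 366 days (Feb 29, 2208 is in that span).
Aug 29, 2208 → Aug 29, 2209: 365 days.
Aug 29, 2209 → Aug 29, 2210: 365 days.
Aug 29, 2210 → Aug 29, 2211: 365 days.
Aug 29, 2211 → Aug 29, 2212: 366 days (Feb 29, 2212 is in that span).
Aug 29, 2212 → Aug 29, 2213: 365 days.
Aug 29, 2213 → Aug 29, 2214: 365 days.
Aug 29, 2214 → Sep 29, 2214: 31 days (August has 31).
Sep 29, 2214 → Oct 29, 2214: 30 days (September has 30).
Oct 29, 2214 → Nov 29, 2214: 31 days (October has 31).
Nov 29, 2214 → Dec 29, 2214: 30 days (November has 30).
Dec 29, 2214 → Jan 5, 2215: 7 days.
Total: 3051 days.

3051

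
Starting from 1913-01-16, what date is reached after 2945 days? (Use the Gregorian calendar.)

February 8, 1921

+365 (one year) → Jan 16, 1914 (2580 left).
+365 (one year) → Jan 16, 1915 (2215 left).
+365 (one year) → Jan 16, 1916 (1850 left).
+366 (one year; includes Feb 29, 1916) → Jan 16, 1917 (1484 left).
+365 (one year) → Jan 16, 1918 (1119 left).
+365 (one year) → Jan 16, 1919 (754 left).
+365 (one year) → Jan 16, 1920 (389 left).
Jan has 31 days: +16 → Feb 1, 1920 (373 left).
Feb has 29 days: +29 → Mar 1, 1920 (344 left).
Mar has 31 days: +31 → Apr 1, 1920 (313 left).
Apr has 30 days: +30 → May 1, 1920 (283 left).
May has 31 days: +31 → Jun 1, 1920 (252 left).
Jun has 30 days: +30 → Jul 1, 1920 (222 left).
Jul has 31 days: +31 → Aug 1, 1920 (191 left).
Aug has 31 days: +31 → Sep 1, 1920 (160 left).
Sep has 30 days: +30 → Oct 1, 1920 (130 left).
Oct has 31 days: +31 → Nov 1, 1920 (99 left).
Nov has 30 days: +30 → Dec 1, 1920 (69 left).
Dec has 31 days: +31 → Jan 1, 1921 (38 left).
Jan has 31 days: +31 → Feb 1, 1921 (7 left).
+7 → Feb 8, 1921.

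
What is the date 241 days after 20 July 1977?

March 18, 1978

Jul has 31 days: +12 → Aug 1, 1977 (229 left).
Aug has 31 days: +31 → Sep 1, 1977 (198 left).
Sep has 30 days: +30 → Oct 1, 1977 (168 left).
Oct has 31 days: +31 → Nov 1, 1977 (137 left).
Nov has 30 days: +30 → Dec 1, 1977 (107 left).
Dec has 31 days: +31 → Jan 1, 1978 (76 left).
Jan has 31 days: +31 → Feb 1, 1978 (45 left).
Feb has 28 days: +28 → Mar 1, 1978 (17 left).
+17 → Mar 18, 1978.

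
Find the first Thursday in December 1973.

December 6, 1973

December 1, 1973 is a Saturday.
The first Thursday is therefore December 6 (5 days later).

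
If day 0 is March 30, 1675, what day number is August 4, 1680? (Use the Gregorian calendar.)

Mar 30, 1675 → Mar 30, 1676: 366 days (Feb 29, 1676 is in that span).
Mar 30, 1676 → Mar 30, 1677: 365 days.
Mar 30, 1677 → Mar 30, 1678: 365 days.
Mar 30, 1678 → Mar 30, 1679: 365 days.
Mar 30, 1679 → Mar 30, 1680: 366 days (Feb 29, 1680 is in that span).
Mar 30, 1680 → Apr 30, 1680: 31 days (March has 31).
Apr 30, 1680 → May 30, 1680: 30 days (April has 30).
May 30, 1680 → Jun 30, 1680: 31 days (May has 31).
Jun 30, 1680 → Jul 30, 1680: 30 days (June has 30).
Jul 30, 1680 → Aug 4, 1680: 5 days.
Total: 1954 days.

1954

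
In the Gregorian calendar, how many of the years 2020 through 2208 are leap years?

46

Multiples of 4 in [2020,2208]: 48.
Of those, multiples of 100: 2 (not leap unless ÷400).
Multiples of 400: 0.
Leap years = 48 − 2 + 0 = 46.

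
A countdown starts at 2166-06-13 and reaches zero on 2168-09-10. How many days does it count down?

Jun 13, 2166 → Jun 13, 2167: 365 days.
Jun 13, 2167 → Jun 13, 2168: 366 days (Feb 29, 2168 is in that span).
Jun 13, 2168 → Jul 13, 2168: 30 days (June has 30).
Jul 13, 2168 → Aug 13, 2168: 31 days (July has 31).
Aug 13, 2168 → Sep 10, 2168: 28 days.
Total: 820 days.

820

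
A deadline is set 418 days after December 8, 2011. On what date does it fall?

January 29, 2013

+366 (one year; includes Feb 29, 2012) → Dec 8, 2012 (52 left).
Dec has 31 days: +24 → Jan 1, 2013 (28 left).
+28 → Jan 29, 2013.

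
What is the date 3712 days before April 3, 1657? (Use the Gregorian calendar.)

February 3, 1647

−365 (one year) → Apr 3, 1656 (3347 left).
−366 (one year; includes Feb 29, 1656) → Apr 3, 1655 (2981 left).
−365 (one year) → Apr 3, 1654 (2616 left).
−365 (one year) → Apr 3, 1653 (2251 left).
−365 (one year) → Apr 3, 1652 (1886 left).
−366 (one year; includes Feb 29, 1652) → Apr 3, 1651 (1520 left).
−365 (one year) → Apr 3, 1650 (1155 left).
−365 (one year) → Apr 3, 1649 (790 left).
−365 (one year) → Apr 3, 1648 (425 left).
−366 (one year; includes Feb 29, 1648) → Apr 3, 1647 (59 left).
−3 → Mar 31, 1647 (end of Mar, 31 days; 56 left).
−31 → Feb 28, 1647 (end of Feb, 28 days; 25 left).
−25 → Feb 3, 1647.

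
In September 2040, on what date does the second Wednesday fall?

September 12, 2040

September 1, 2040 is a Saturday.
The first Wednesday is therefore September 5 (4 days later).
The second Wednesday is 5 + 1×7 = September 12.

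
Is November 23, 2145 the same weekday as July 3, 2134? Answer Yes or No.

No

From Jul 3, 2134 to Nov 23, 2145 is 4161 days.
4161 mod 7 = 3, so they are different weekdays.
(Jul 3, 2134 is a Saturday; Nov 23, 2145 is a Tuesday.)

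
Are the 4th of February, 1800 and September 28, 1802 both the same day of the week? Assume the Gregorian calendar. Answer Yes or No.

Yes

From Feb 4, 1800 to Sep 28, 1802 is 966 days.
966 mod 7 = 0, so they are the same weekday.
(Feb 4, 1800 is a Tuesday; Sep 28, 1802 is a Tuesday.)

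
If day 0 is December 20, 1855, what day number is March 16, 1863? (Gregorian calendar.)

Dec 20, 1855 → Dec 20, 1856: 366 days (Feb 29, 1856 is in that span).
Dec 20, 1856 → Dec 20, 1857: 365 days.
Dec 20, 1857 → Dec 20, 1858: 365 days.
Dec 20, 1858 → Dec 20, 1859: 365 days.
Dec 20, 1859 → Dec 20, 1860: 366 days (Feb 29, 1860 is in that span).
Dec 20, 1860 → Dec 20, 1861: 365 days.
Dec 20, 1861 → Dec 20, 1862: 365 days.
Dec 20, 1862 → Jan 20, 1863: 31 days (December has 31).
Jan 20, 1863 → Feb 20, 1863: 31 days (January has 31).
Feb 20, 1863 → Mar 16, 1863: 24 days.
Total: 2643 days.

2643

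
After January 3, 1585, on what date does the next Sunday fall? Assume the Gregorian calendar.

January 6, 1585

Jan 3, 1585 is a Thursday.
From Thursday to the next Sunday is 3 days.
Jan 3, 1585 + 3 = Jan 6, 1585.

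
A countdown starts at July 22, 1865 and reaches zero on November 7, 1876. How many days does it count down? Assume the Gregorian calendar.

4126

Jul 22, 1865 → Jul 22, 1866: 365 days.
Jul 22, 1866 → Jul 22, 1867: 365 days.
Jul 22, 1867 → Jul 22, 1868: 366 days (Feb 29, 1868 is in that span).
Jul 22, 1868 → Jul 22, 1869: 365 days.
Jul 22, 1869 → Jul 22, 1870: 365 days.
Jul 22, 1870 → Jul 22, 1871: 365 days.
Jul 22, 1871 → Jul 22, 1872: 366 days (Feb 29, 1872 is in that span).
Jul 22, 1872 → Jul 22, 1873: 365 days.
Jul 22, 1873 → Jul 22, 1874: 365 days.
Jul 22, 1874 → Jul 22, 1875: 365 days.
Jul 22, 1875 → Jul 22, 1876: 366 days (Feb 29, 1876 is in that span).
Jul 22, 1876 → Aug 22, 1876: 31 days (July has 31).
Aug 22, 1876 → Sep 22, 1876: 31 days (August has 31).
Sep 22, 1876 → Oct 22, 1876: 30 days (September has 30).
Oct 22, 1876 → Nov 7, 1876: 16 days.
Total: 4126 days.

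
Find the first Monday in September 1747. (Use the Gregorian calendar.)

September 4, 1747

September 1, 1747 is a Friday.
The first Monday is therefore September 4 (3 days later).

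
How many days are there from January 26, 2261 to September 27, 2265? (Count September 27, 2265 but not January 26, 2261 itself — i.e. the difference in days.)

1705

Jan 26, 2261 → Jan 26, 2262: 365 days.
Jan 26, 2262 → Jan 26, 2263: 365 days.
Jan 26, 2263 → Jan 26, 2264: 365 days.
Jan 26, 2264 → Jan 26, 2265: 366 days (Feb 29, 2264 is in that span).
Jan 26, 2265 → Feb 26, 2265: 31 days (January has 31).
Feb 26, 2265 → Mar 26, 2265: 28 days (February has 28).
Mar 26, 2265 → Apr 26, 2265: 31 days (March has 31).
Apr 26, 2265 → May 26, 2265: 30 days (April has 30).
May 26, 2265 → Jun 26, 2265: 31 days (May has 31).
Jun 26, 2265 → Jul 26, 2265: 30 days (June has 30).
Jul 26, 2265 → Aug 26, 2265: 31 days (July has 31).
Aug 26, 2265 → Sep 26, 2265: 31 days (August has 31).
Sep 26, 2265 → Sep 27, 2265: 1 days.
Total: 1705 days.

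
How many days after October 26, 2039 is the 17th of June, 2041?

600

Oct 26, 2039 → Oct 26, 2040: 366 days (Feb 29, 2040 is in that span).
Oct 26, 2040 → Nov 26, 2040: 31 days (October has 31).
Nov 26, 2040 → Dec 26, 2040: 30 days (November has 30).
Dec 26, 2040 → Jan 26, 2041: 31 days (December has 31).
Jan 26, 2041 → Feb 26, 2041: 31 days (January has 31).
Feb 26, 2041 → Mar 26, 2041: 28 days (February has 28).
Mar 26, 2041 → Apr 26, 2041: 31 days (March has 31).
Apr 26, 2041 → May 26, 2041: 30 days (April has 30).
May 26, 2041 → Jun 17, 2041: 22 days.
Total: 600 days.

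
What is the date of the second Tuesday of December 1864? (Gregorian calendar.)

December 1, 1864 is a Thursday.
The first Tuesday is therefore December 6 (5 days later).
The second Tuesday is 6 + 1×7 = December 13.

December 13, 1864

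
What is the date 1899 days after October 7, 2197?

+365 (one year) → Oct 7, 2198 (1534 left).
+365 (one year) → Oct 7, 2199 (1169 left).
+365 (one year) → Oct 7, 2200 (804 left).
+365 (one year) → Oct 7, 2201 (439 left).
+365 (one year) → Oct 7, 2202 (74 left).
Oct has 31 days: +25 → Nov 1, 2202 (49 left).
Nov has 30 days: +30 → Dec 1, 2202 (19 left).
+19 → Dec 20, 2202.

December 20, 2202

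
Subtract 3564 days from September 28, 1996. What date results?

December 26, 1986

−366 (one year; includes Feb 29, 1996) → Sep 28, 1995 (3198 left).
−365 (one year) → Sep 28, 1994 (2833 left).
−365 (one year) → Sep 28, 1993 (2468 left).
−365 (one year) → Sep 28, 1992 (2103 left).
−366 (one year; includes Feb 29, 1992) → Sep 28, 1991 (1737 left).
−365 (one year) → Sep 28, 1990 (1372 left).
−365 (one year) → Sep 28, 1989 (1007 left).
−365 (one year) → Sep 28, 1988 (642 left).
−366 (one year; includes Feb 29, 1988) → Sep 28, 1987 (276 left).
−28 → Aug 31, 1987 (end of Aug, 31 days; 248 left).
−31 → Jul 31, 1987 (end of Jul, 31 days; 217 left).
−31 → Jun 30, 1987 (end of Jun, 30 days; 186 left).
−30 → May 31, 1987 (end of May, 31 days; 156 left).
−31 → Apr 30, 1987 (end of Apr, 30 days; 125 left).
−30 → Mar 31, 1987 (end of Mar, 31 days; 95 left).
−31 → Feb 28, 1987 (end of Feb, 28 days; 64 left).
−28 → Jan 31, 1987 (end of Jan, 31 days; 36 left).
−31 → Dec 31, 1986 (end of Dec, 31 days; 5 left).
−5 → Dec 26, 1986.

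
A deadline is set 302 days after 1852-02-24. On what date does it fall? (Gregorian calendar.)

December 22, 1852

Feb has 29 days: +6 → Mar 1, 1852 (296 left).
Mar has 31 days: +31 → Apr 1, 1852 (265 left).
Apr has 30 days: +30 → May 1, 1852 (235 left).
May has 31 days: +31 → Jun 1, 1852 (204 left).
Jun has 30 days: +30 → Jul 1, 1852 (174 left).
Jul has 31 days: +31 → Aug 1, 1852 (143 left).
Aug has 31 days: +31 → Sep 1, 1852 (112 left).
Sep has 30 days: +30 → Oct 1, 1852 (82 left).
Oct has 31 days: +31 → Nov 1, 1852 (51 left).
Nov has 30 days: +30 → Dec 1, 1852 (21 left).
+21 → Dec 22, 1852.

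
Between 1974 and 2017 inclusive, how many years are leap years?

11

Multiples of 4 in [1974,2017]: 11.
Of those, multiples of 100: 1 (not leap unless ÷400).
Multiples of 400: 1.
Leap years = 11 − 1 + 1 = 11.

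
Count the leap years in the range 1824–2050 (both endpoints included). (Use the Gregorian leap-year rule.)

56

Multiples of 4 in [1824,2050]: 57.
Of those, multiples of 100: 2 (not leap unless ÷400).
Multiples of 400: 1.
Leap years = 57 − 2 + 1 = 56.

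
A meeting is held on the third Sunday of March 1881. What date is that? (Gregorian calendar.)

March 1, 1881 is a Tuesday.
The first Sunday is therefore March 6 (5 days later).
The third Sunday is 6 + 2×7 = March 20.

March 20, 1881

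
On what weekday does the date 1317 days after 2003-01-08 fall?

Thursday

First find the weekday of Jan 8, 2003. Doomsday rule: the anchor day for the 2000s is Tuesday. For year 03: 3÷12 = 0 r 3, and 3÷4 = 0, so 0+3+0 = 3.
Tuesday + 3 ≡ Friday — that's 2003's doomsday.
In January the doomsday date is Jan 3 (2003 is not a leap year).
Jan 8 is 5 days after Jan 3; 5 mod 7 = 5, so Friday + 5 = Wednesday.
1317 mod 7 = 1, so 1317 days after a Wednesday is Wednesday + 1 = Thursday.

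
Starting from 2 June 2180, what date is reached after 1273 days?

November 27, 2183

+365 (one year) → Jun 2, 2181 (908 left).
+365 (one year) → Jun 2, 2182 (543 left).
+365 (one year) → Jun 2, 2183 (178 left).
Jun has 30 days: +29 → Jul 1, 2183 (149 left).
Jul has 31 days: +31 → Aug 1, 2183 (118 left).
Aug has 31 days: +31 → Sep 1, 2183 (87 left).
Sep has 30 days: +30 → Oct 1, 2183 (57 left).
Oct has 31 days: +31 → Nov 1, 2183 (26 left).
+26 → Nov 27, 2183.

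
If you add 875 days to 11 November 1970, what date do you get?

+365 (one year) → Nov 11, 1971 (510 left).
+366 (one year; includes Feb 29, 1972) → Nov 11, 1972 (144 left).
Nov has 30 days: +20 → Dec 1, 1972 (124 left).
Dec has 31 days: +31 → Jan 1, 1973 (93 left).
Jan has 31 days: +31 → Feb 1, 1973 (62 left).
Feb has 28 days: +28 → Mar 1, 1973 (34 left).
Mar has 31 days: +31 → Apr 1, 1973 (3 left).
+3 → Apr 4, 1973.

April 4, 1973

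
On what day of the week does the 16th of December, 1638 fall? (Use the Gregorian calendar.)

Doomsday rule: the anchor day for the 1600s is Tuesday. For year 38: 38÷12 = 3 r 2, and 2÷4 = 0, so 3+2+0 = 5.
Tuesday + 5 ≡ Sunday — that's 1638's doomsday.
In December the doomsday date is Dec 12.
Dec 16 is 4 days after Dec 12; 4 mod 7 = 4, so Sunday + 4 = Thursday.

Thursday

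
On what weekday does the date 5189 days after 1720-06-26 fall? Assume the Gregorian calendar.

First find the weekday of Jun 26, 1720. Doomsday rule: the anchor day for the 1700s is Sunday. For year 20: 20÷12 = 1 r 8, and 8÷4 = 2, so 1+8+2 = 11.
Sunday + 11 ≡ Thursday — that's 1720's doomsday.
In June the doomsday date is Jun 6.
Jun 26 is 20 days after Jun 6; 20 mod 7 = 6, so Thursday + 6 = Wednesday.
5189 mod 7 = 2, so 5189 days after a Wednesday is Wednesday + 2 = Friday.

Friday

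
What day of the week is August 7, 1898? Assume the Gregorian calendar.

Doomsday rule: the anchor day for the 1800s is Friday. For year 98: 98÷12 = 8 r 2, and 2÷4 = 0, so 8+2+0 = 10.
Friday + 10 ≡ Monday — that's 1898's doomsday.
In August the doomsday date is Aug 8.
Aug 7 is 1 day before Aug 8; 1 mod 7 = 1, so Monday − 1 = Sunday.

Sunday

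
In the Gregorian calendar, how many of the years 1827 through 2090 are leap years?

Multiples of 4 in [1827,2090]: 66.
Of those, multiples of 100: 2 (not leap unless ÷400).
Multiples of 400: 1.
Leap years = 66 − 2 + 1 = 65.

65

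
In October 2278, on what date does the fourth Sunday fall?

October 1, 2278 is a Tuesday.
The first Sunday is therefore October 6 (5 days later).
The fourth Sunday is 6 + 3×7 = October 27.

October 27, 2278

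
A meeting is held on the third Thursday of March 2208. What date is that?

March 17, 2208

March 1, 2208 is a Tuesday.
The first Thursday is therefore March 3 (2 days later).
The third Thursday is 3 + 2×7 = March 17.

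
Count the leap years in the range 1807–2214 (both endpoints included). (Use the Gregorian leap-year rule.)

99

Multiples of 4 in [1807,2214]: 102.
Of those, multiples of 100: 4 (not leap unless ÷400).
Multiples of 400: 1.
Leap years = 102 − 4 + 1 = 99.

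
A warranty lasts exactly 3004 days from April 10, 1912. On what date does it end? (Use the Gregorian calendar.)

July 1, 1920

+365 (one year) → Apr 10, 1913 (2639 left).
+365 (one year) → Apr 10, 1914 (2274 left).
+365 (one year) → Apr 10, 1915 (1909 left).
+366 (one year; includes Feb 29, 1916) → Apr 10, 1916 (1543 left).
+365 (one year) → Apr 10, 1917 (1178 left).
+365 (one year) → Apr 10, 1918 (813 left).
+365 (one year) → Apr 10, 1919 (448 left).
+366 (one year; includes Feb 29, 1920) → Apr 10, 1920 (82 left).
Apr has 30 days: +21 → May 1, 1920 (61 left).
May has 31 days: +31 → Jun 1, 1920 (30 left).
Jun has 30 days: +30 → Jul 1, 1920 (0 left).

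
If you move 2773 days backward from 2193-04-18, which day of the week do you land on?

First find the weekday of Apr 18, 2193. Doomsday rule: the anchor day for the 2100s is Sunday. For year 93: 93÷12 = 7 r 9, and 9÷4 = 2, so 7+9+2 = 18.
Sunday + 18 ≡ Thursday — that's 2193's doomsday.
In April the doomsday date is Apr 4.
Apr 18 is 14 days after Apr 4; 14 mod 7 = 0, so Thursday + 0 = Thursday.
2773 mod 7 = 1, so 2773 days before a Thursday is Thursday − 1 = Wednesday.

Wednesday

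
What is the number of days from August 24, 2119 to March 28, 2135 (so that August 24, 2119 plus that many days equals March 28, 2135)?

5695

Aug 24, 2119 → Aug 24, 2120: 366 days (Feb 29, 2120 is in that span).
Aug 24, 2120 → Aug 24, 2121: 365 days.
Aug 24, 2121 → Aug 24, 2122: 365 days.
Aug 24, 2122 → Aug 24, 2123: 365 days.
Aug 24, 2123 → Aug 24, 2124: 366 days (Feb 29, 2124 is in that span).
Aug 24, 2124 → Aug 24, 2125: 365 days.
Aug 24, 2125 → Aug 24, 2126: 365 days.
Aug 24, 2126 → Aug 24, 2127: 365 days.
Aug 24, 2127 → Aug 24, 2128: 366 days (Feb 29, 2128 is in that span).
Aug 24, 2128 → Aug 24, 2129: 365 days.
Aug 24, 2129 → Aug 24, 2130: 365 days.
Aug 24, 2130 → Aug 24, 2131: 365 days.
Aug 24, 2131 → Aug 24, 2132: 366 days (Feb 29, 2132 is in that span).
Aug 24, 2132 → Aug 24, 2133: 365 days.
Aug 24, 2133 → Aug 24, 2134: 365 days.
Aug 24, 2134 → Sep 24, 2134: 31 days (August has 31).
Sep 24, 2134 → Oct 24, 2134: 30 days (September has 30).
Oct 24, 2134 → Nov 24, 2134: 31 days (October has 31).
Nov 24, 2134 → Dec 24, 2134: 30 days (November has 30).
Dec 24, 2134 → Jan 24, 2135: 31 days (December has 31).
Jan 24, 2135 → Feb 24, 2135: 31 days (January has 31).
Feb 24, 2135 → Mar 24, 2135: 28 days (February has 28).
Mar 24, 2135 → Mar 28, 2135: 4 days.
Total: 5695 days.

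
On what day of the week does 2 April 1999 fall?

Friday

Doomsday rule: the anchor day for the 1900s is Wednesday. For year 99: 99÷12 = 8 r 3, and 3÷4 = 0, so 8+3+0 = 11.
Wednesday + 11 ≡ Sunday — that's 1999's doomsday.
In April the doomsday date is Apr 4.
Apr 2 is 2 days before Apr 4; 2 mod 7 = 2, so Sunday − 2 = Friday.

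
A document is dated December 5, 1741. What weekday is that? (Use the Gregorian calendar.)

Tuesday

Doomsday rule: the anchor day for the 1700s is Sunday. For year 41: 41÷12 = 3 r 5, and 5÷4 = 1, so 3+5+1 = 9.
Sunday + 9 ≡ Tuesday — that's 1741's doomsday.
In December the doomsday date is Dec 12.
Dec 5 is 7 days before Dec 12; 7 mod 7 = 0, so Tuesday − 0 = Tuesday.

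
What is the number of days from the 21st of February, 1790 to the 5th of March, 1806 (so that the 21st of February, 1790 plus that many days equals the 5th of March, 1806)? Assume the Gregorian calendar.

5855

Feb 21, 1790 → Feb 21, 1791: 365 days.
Feb 21, 1791 → Feb 21, 1792: 365 days.
Feb 21, 1792 → Feb 21, 1793: 366 days (Feb 29, 1792 is in that span).
Feb 21, 1793 → Feb 21, 1794: 365 days.
Feb 21, 1794 → Feb 21, 1795: 365 days.
Feb 21, 1795 → Feb 21, 1796: 365 days.
Feb 21, 1796 → Feb 21, 1797: 366 days (Feb 29, 1796 is in that span).
Feb 21, 1797 → Feb 21, 1798: 365 days.
Feb 21, 1798 → Feb 21, 1799: 365 days.
Feb 21, 1799 → Feb 21, 1800: 365 days.
Feb 21, 1800 → Feb 21, 1801: 365 days.
Feb 21, 1801 → Feb 21, 1802: 365 days.
Feb 21, 1802 → Feb 21, 1803: 365 days.
Feb 21, 1803 → Feb 21, 1804: 365 days.
Feb 21, 1804 → Feb 21, 1805: 366 days (Feb 29, 1804 is in that span).
Feb 21, 1805 → Mar 21, 1805: 28 days (February has 28).
Mar 21, 1805 → Apr 21, 1805: 31 days (March has 31).
Apr 21, 1805 → May 21, 1805: 30 days (April has 30).
May 21, 1805 → Jun 21, 1805: 31 days (May has 31).
Jun 21, 1805 → Jul 21, 1805: 30 days (June has 30).
Jul 21, 1805 → Aug 21, 1805: 31 days (July has 31).
Aug 21, 1805 → Sep 21, 1805: 31 days (August has 31).
Sep 21, 1805 → Oct 21, 1805: 30 days (September has 30).
Oct 21, 1805 → Nov 21, 1805: 31 days (October has 31).
Nov 21, 1805 → Dec 21, 1805: 30 days (November has 30).
Dec 21, 1805 → Jan 21, 1806: 31 days (December has 31).
Jan 21, 1806 → Feb 21, 1806: 31 days (January has 31).
Feb 21, 1806 → Mar 5, 1806: 12 days.
Total: 5855 days.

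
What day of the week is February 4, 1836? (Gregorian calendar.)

Thursday

January 1, 1836 is a Friday.
Jan 1, 1836 → Feb 1, 1836: 31 days (January has 31).
Feb 1, 1836 → Feb 4, 1836: 3 days.
Total: 34 days.
34 mod 7 = 6, so Friday + 6 = Thursday.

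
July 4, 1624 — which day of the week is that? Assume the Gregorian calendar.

Doomsday rule: the anchor day for the 1600s is Tuesday. For year 24: 24÷12 = 2 r 0, and 0÷4 = 0, so 2+0+0 = 2.
Tuesday + 2 ≡ Thursday — that's 1624's doomsday.
In July the doomsday date is Jul 11.
Jul 4 is 7 days before Jul 11; 7 mod 7 = 0, so Thursday − 0 = Thursday.

Thursday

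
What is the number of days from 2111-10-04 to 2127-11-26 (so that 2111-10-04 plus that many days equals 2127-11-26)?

Oct 4, 2111 → Oct 4, 2112: 366 days (Feb 29, 2112 is in that span).
Oct 4, 2112 → Oct 4, 2113: 365 days.
Oct 4, 2113 → Oct 4, 2114: 365 days.
Oct 4, 2114 → Oct 4, 2115: 365 days.
Oct 4, 2115 → Oct 4, 2116: 366 days (Feb 29, 2116 is in that span).
Oct 4, 2116 → Oct 4, 2117: 365 days.
Oct 4, 2117 → Oct 4, 2118: 365 days.
Oct 4, 2118 → Oct 4, 2119: 365 days.
Oct 4, 2119 → Oct 4, 2120: 366 days (Feb 29, 2120 is in that span).
Oct 4, 2120 → Oct 4, 2121: 365 days.
Oct 4, 2121 → Oct 4, 2122: 365 days.
Oct 4, 2122 → Oct 4, 2123: 365 days.
Oct 4, 2123 → Oct 4, 2124: 366 days (Feb 29, 2124 is in that span).
Oct 4, 2124 → Oct 4, 2125: 365 days.
Oct 4, 2125 → Oct 4, 2126: 365 days.
Oct 4, 2126 → Oct 4, 2127: 365 days.
Oct 4, 2127 → Nov 4, 2127: 31 days (October has 31).
Nov 4, 2127 → Nov 26, 2127: 22 days.
Total: 5897 days.

5897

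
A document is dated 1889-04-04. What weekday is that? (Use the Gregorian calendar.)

Doomsday rule: the anchor day for the 1800s is Friday. For year 89: 89÷12 = 7 r 5, and 5÷4 = 1, so 7+5+1 = 13.
Friday + 13 ≡ Thursday — that's 1889's doomsday.
In April the doomsday date is Apr 4.
Apr 4 is the doomsday itself: Thursday.

Thursday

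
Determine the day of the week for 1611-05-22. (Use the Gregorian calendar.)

Sunday

Doomsday rule: the anchor day for the 1600s is Tuesday. For year 11: 11÷12 = 0 r 11, and 11÷4 = 2, so 0+11+2 = 13.
Tuesday + 13 ≡ Monday — that's 1611's doomsday.
In May the doomsday date is May 9.
May 22 is 13 days after May 9; 13 mod 7 = 6, so Monday + 6 = Sunday.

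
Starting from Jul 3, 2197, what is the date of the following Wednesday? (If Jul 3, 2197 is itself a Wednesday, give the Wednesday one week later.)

Jul 3, 2197 is a Monday.
From Monday to the next Wednesday is 2 days.
Jul 3, 2197 + 2 = Jul 5, 2197.

July 5, 2197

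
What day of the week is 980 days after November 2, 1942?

Monday

First find the weekday of Nov 2, 1942. Doomsday rule: the anchor day for the 1900s is Wednesday. For year 42: 42÷12 = 3 r 6, and 6÷4 = 1, so 3+6+1 = 10.
Wednesday + 10 ≡ Saturday — that's 1942's doomsday.
In November the doomsday date is Nov 7.
Nov 2 is 5 days before Nov 7; 5 mod 7 = 5, so Saturday − 5 = Monday.
980 mod 7 = 0, so 980 days after a Monday is Monday + 0 = Monday.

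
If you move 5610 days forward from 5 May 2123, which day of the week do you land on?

Saturday

First find the weekday of May 5, 2123. Doomsday rule: the anchor day for the 2100s is Sunday. For year 23: 23÷12 = 1 r 11, and 11÷4 = 2, so 1+11+2 = 14.
Sunday + 14 ≡ Sunday — that's 2123's doomsday.
In May the doomsday date is May 9.
May 5 is 4 days before May 9; 4 mod 7 = 4, so Sunday − 4 = Wednesday.
5610 mod 7 = 3, so 5610 days after a Wednesday is Wednesday + 3 = Saturday.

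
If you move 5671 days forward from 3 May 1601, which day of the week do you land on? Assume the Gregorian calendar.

Friday

First find the weekday of May 3, 1601. Doomsday rule: the anchor day for the 1600s is Tuesday. For year 01: 1÷12 = 0 r 1, and 1÷4 = 0, so 0+1+0 = 1.
Tuesday + 1 ≡ Wednesday — that's 1601's doomsday.
In May the doomsday date is May 9.
May 3 is 6 days before May 9; 6 mod 7 = 6, so Wednesday − 6 = Thursday.
5671 mod 7 = 1, so 5671 days after a Thursday is Thursday + 1 = Friday.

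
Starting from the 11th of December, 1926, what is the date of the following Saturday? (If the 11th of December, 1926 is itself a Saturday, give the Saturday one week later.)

December 18, 1926

Dec 11, 1926 is a Saturday.
From Saturday to the next Saturday is 7 days.
Dec 11, 1926 + 7 = Dec 18, 1926.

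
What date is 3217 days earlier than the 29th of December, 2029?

March 9, 2021

−365 (one year) → Dec 29, 2028 (2852 left).
−366 (one year; includes Feb 29, 2028) → Dec 29, 2027 (2486 left).
−365 (one year) → Dec 29, 2026 (2121 left).
−365 (one year) → Dec 29, 2025 (1756 left).
−365 (one year) → Dec 29, 2024 (1391 left).
−366 (one year; includes Feb 29, 2024) → Dec 29, 2023 (1025 left).
−365 (one year) → Dec 29, 2022 (660 left).
−365 (one year) → Dec 29, 2021 (295 left).
−29 → Nov 30, 2021 (end of Nov, 30 days; 266 left).
−30 → Oct 31, 2021 (end of Oct, 31 days; 236 left).
−31 → Sep 30, 2021 (end of Sep, 30 days; 205 left).
−30 → Aug 31, 2021 (end of Aug, 31 days; 175 left).
−31 → Jul 31, 2021 (end of Jul, 31 days; 144 left).
−31 → Jun 30, 2021 (end of Jun, 30 days; 113 left).
−30 → May 31, 2021 (end of May, 31 days; 83 left).
−31 → Apr 30, 2021 (end of Apr, 30 days; 52 left).
−30 → Mar 31, 2021 (end of Mar, 31 days; 22 left).
−22 → Mar 9, 2021.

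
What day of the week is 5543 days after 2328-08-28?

First find the weekday of Aug 28, 2328. Doomsday rule: the anchor day for the 2300s is Wednesday. For year 28: 28÷12 = 2 r 4, and 4÷4 = 1, so 2+4+1 = 7.
Wednesday + 7 ≡ Wednesday — that's 2328's doomsday.
In August the doomsday date is Aug 8.
Aug 28 is 20 days after Aug 8; 20 mod 7 = 6, so Wednesday + 6 = Tuesday.
5543 mod 7 = 6, so 5543 days after a Tuesday is Tuesday + 6 = Monday.

Monday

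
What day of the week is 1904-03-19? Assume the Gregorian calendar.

Saturday

Doomsday rule: the anchor day for the 1900s is Wednesday. For year 04: 4÷12 = 0 r 4, and 4÷4 = 1, so 0+4+1 = 5.
Wednesday + 5 ≡ Monday — that's 1904's doomsday.
In March the doomsday date is Mar 14.
Mar 19 is 5 days after Mar 14; 5 mod 7 = 5, so Monday + 5 = Saturday.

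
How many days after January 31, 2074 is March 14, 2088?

5156

Jan 31, 2074 → Jan 31, 2075: 365 days.
Jan 31, 2075 → Jan 31, 2076: 365 days.
Jan 31, 2076 → Jan 31, 2077: 366 days (Feb 29, 2076 is in that span).
Jan 31, 2077 → Jan 31, 2078: 365 days.
Jan 31, 2078 → Jan 31, 2079: 365 days.
Jan 31, 2079 → Jan 31, 2080: 365 days.
Jan 31, 2080 → Jan 31, 2081: 366 days (Feb 29, 2080 is in that span).
Jan 31, 2081 → Jan 31, 2082: 365 days.
Jan 31, 2082 → Jan 31, 2083: 365 days.
Jan 31, 2083 → Jan 31, 2084: 365 days.
Jan 31, 2084 → Jan 31, 2085: 366 days (Feb 29, 2084 is in that span).
Jan 31, 2085 → Jan 31, 2086: 365 days.
Jan 31, 2086 → Jan 31, 2087: 365 days.
Jan 31, 2087 → Jan 31, 2088: 365 days.
Jan 31, 2088 → Feb 29, 2088: 29 days (January has 31).
Feb 29, 2088 → Mar 14, 2088: 14 days.
Total: 5156 days.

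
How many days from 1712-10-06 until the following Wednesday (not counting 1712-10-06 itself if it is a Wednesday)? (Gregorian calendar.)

Oct 6, 1712 is a Thursday.
From Thursday to the next Wednesday is 6 days.

6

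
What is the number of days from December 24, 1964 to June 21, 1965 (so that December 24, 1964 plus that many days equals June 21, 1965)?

179

Dec 24, 1964 → Jan 24, 1965: 31 days (December has 31).
Jan 24, 1965 → Feb 24, 1965: 31 days (January has 31).
Feb 24, 1965 → Mar 24, 1965: 28 days (February has 28).
Mar 24, 1965 → Apr 24, 1965: 31 days (March has 31).
Apr 24, 1965 → May 24, 1965: 30 days (April has 30).
May 24, 1965 → Jun 21, 1965: 28 days.
Total: 179 days.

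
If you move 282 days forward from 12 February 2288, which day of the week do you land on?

First find the weekday of Feb 12, 2288. Doomsday rule: the anchor day for the 2200s is Friday. For year 88: 88÷12 = 7 r 4, and 4÷4 = 1, so 7+4+1 = 12.
Friday + 12 ≡ Wednesday — that's 2288's doomsday.
In February the doomsday date is Feb 29 (2288 is a leap year (divisible by 4)).
Feb 12 is 17 days before Feb 29; 17 mod 7 = 3, so Wednesday − 3 = Sunday.
282 mod 7 = 2, so 282 days after a Sunday is Sunday + 2 = Tuesday.

Tuesday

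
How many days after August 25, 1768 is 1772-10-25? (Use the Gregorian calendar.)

Aug 25, 1768 → Aug 25, 1769: 365 days.
Aug 25, 1769 → Aug 25, 1770: 365 days.
Aug 25, 1770 → Aug 25, 1771: 365 days.
Aug 25, 1771 → Aug 25, 1772: 366 days (Feb 29, 1772 is in that span).
Aug 25, 1772 → Sep 25, 1772: 31 days (August has 31).
Sep 25, 1772 → Oct 25, 1772: 30 days.
Total: 1522 days.

1522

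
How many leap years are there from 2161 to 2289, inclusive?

Multiples of 4 in [2161,2289]: 32.
Of those, multiples of 100: 1 (not leap unless ÷400).
Multiples of 400: 0.
Leap years = 32 − 1 + 0 = 31.

31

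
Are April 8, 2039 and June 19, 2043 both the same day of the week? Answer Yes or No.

From Apr 8, 2039 to Jun 19, 2043 is 1533 days.
1533 mod 7 = 0, so they are the same weekday.
(Apr 8, 2039 is a Friday; Jun 19, 2043 is a Friday.)

Yes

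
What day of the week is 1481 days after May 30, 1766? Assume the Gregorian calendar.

Tuesday

First find the weekday of May 30, 1766. Doomsday rule: the anchor day for the 1700s is Sunday. For year 66: 66÷12 = 5 r 6, and 6÷4 = 1, so 5+6+1 = 12.
Sunday + 12 ≡ Friday — that's 1766's doomsday.
In May the doomsday date is May 9.
May 30 is 21 days after May 9; 21 mod 7 = 0, so Friday + 0 = Friday.
1481 mod 7 = 4, so 1481 days after a Friday is Friday + 4 = Tuesday.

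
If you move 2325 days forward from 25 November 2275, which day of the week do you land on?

First find the weekday of Nov 25, 2275. Doomsday rule: the anchor day for the 2200s is Friday. For year 75: 75÷12 = 6 r 3, and 3÷4 = 0, so 6+3+0 = 9.
Friday + 9 ≡ Sunday — that's 2275's doomsday.
In November the doomsday date is Nov 7.
Nov 25 is 18 days after Nov 7; 18 mod 7 = 4, so Sunday + 4 = Thursday.
2325 mod 7 = 1, so 2325 days after a Thursday is Thursday + 1 = Friday.

Friday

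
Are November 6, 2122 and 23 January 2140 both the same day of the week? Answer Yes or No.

No

From Nov 6, 2122 to Jan 23, 2140 is 6287 days.
6287 mod 7 = 1, so they are different weekdays.
(Nov 6, 2122 is a Friday; Jan 23, 2140 is a Saturday.)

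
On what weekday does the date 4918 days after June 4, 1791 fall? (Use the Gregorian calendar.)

First find the weekday of Jun 4, 1791. Doomsday rule: the anchor day for the 1700s is Sunday. For year 91: 91÷12 = 7 r 7, and 7÷4 = 1, so 7+7+1 = 15.
Sunday + 15 ≡ Monday — that's 1791's doomsday.
In June the doomsday date is Jun 6.
Jun 4 is 2 days before Jun 6; 2 mod 7 = 2, so Monday − 2 = Saturday.
4918 mod 7 = 4, so 4918 days after a Saturday is Saturday + 4 = Wednesday.

Wednesday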